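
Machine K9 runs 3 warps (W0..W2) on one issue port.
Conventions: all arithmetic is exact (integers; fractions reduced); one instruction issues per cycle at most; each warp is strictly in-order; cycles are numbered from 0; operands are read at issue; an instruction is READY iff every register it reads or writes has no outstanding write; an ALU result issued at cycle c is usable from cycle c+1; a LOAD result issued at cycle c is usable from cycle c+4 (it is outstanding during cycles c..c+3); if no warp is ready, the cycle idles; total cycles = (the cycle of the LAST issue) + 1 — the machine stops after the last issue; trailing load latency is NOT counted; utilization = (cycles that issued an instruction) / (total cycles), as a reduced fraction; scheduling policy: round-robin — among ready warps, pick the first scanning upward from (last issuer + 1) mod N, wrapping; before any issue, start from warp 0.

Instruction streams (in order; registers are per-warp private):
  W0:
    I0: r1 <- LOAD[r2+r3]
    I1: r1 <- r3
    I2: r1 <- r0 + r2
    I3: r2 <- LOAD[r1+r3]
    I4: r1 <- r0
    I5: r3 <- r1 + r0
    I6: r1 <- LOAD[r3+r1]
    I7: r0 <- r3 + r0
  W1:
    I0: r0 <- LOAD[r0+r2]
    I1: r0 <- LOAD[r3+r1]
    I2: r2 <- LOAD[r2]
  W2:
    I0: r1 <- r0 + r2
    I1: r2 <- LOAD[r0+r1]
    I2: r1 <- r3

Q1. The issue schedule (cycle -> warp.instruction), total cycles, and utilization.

cycle 0: W0.I0
cycle 1: W1.I0
cycle 2: W2.I0
cycle 3: W2.I1
cycle 4: W0.I1
cycle 5: W1.I1
cycle 6: W2.I2
cycle 7: W0.I2
cycle 8: W1.I2
cycle 9: W0.I3
cycle 10: W0.I4
cycle 11: W0.I5
cycle 12: W0.I6
cycle 13: W0.I7

Answer: 14 cycles, utilization 1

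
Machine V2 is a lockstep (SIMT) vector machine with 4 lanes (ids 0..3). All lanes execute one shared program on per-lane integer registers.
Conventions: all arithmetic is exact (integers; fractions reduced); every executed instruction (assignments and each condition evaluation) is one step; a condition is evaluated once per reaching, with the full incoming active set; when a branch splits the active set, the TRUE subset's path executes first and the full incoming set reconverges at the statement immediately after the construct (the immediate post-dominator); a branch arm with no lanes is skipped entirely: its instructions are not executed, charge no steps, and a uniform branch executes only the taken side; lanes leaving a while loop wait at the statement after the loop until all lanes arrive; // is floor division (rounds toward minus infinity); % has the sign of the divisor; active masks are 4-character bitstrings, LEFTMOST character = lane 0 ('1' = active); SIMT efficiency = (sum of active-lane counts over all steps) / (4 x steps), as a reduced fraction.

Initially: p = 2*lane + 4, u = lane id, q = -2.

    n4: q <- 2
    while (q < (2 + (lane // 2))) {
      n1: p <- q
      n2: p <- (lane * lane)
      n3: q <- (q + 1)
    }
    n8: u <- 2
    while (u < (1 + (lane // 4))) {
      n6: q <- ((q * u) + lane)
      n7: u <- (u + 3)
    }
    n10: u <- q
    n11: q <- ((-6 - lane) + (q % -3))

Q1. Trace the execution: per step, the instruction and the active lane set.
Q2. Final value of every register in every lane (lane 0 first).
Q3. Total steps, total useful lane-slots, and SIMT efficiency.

step 0: q <- 2                       1111
step 1: eval (q < (2 + (lane // 2))) 1111
step 2: p <- q                       0011
step 3: p <- (lane * lane)           0011
step 4: q <- (q + 1)                 0011
step 5: eval (q < (2 + (lane // 2))) 0011
step 6: u <- 2                       1111
step 7: eval (u < (1 + (lane // 4))) 1111
step 8: u <- q                       1111
step 9: q <- ((-6 - lane) + (q % -3)) 1111

Answer: 10 steps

p: 4,6,4,9
u: 2,2,3,3
q: -7,-8,-8,-9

steps = 10; useful = 32; efficiency = 32/40 = 4/5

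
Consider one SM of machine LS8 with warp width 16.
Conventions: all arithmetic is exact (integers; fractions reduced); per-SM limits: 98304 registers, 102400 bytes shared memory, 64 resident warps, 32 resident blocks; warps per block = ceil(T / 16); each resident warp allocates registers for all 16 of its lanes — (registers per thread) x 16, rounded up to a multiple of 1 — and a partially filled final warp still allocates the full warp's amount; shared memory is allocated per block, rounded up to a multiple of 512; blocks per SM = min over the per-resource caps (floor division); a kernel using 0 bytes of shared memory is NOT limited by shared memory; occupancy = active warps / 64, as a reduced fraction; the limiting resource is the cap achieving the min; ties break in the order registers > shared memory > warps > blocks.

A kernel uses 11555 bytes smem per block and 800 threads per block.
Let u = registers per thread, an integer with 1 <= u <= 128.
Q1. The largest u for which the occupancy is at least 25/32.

Answer: u = 122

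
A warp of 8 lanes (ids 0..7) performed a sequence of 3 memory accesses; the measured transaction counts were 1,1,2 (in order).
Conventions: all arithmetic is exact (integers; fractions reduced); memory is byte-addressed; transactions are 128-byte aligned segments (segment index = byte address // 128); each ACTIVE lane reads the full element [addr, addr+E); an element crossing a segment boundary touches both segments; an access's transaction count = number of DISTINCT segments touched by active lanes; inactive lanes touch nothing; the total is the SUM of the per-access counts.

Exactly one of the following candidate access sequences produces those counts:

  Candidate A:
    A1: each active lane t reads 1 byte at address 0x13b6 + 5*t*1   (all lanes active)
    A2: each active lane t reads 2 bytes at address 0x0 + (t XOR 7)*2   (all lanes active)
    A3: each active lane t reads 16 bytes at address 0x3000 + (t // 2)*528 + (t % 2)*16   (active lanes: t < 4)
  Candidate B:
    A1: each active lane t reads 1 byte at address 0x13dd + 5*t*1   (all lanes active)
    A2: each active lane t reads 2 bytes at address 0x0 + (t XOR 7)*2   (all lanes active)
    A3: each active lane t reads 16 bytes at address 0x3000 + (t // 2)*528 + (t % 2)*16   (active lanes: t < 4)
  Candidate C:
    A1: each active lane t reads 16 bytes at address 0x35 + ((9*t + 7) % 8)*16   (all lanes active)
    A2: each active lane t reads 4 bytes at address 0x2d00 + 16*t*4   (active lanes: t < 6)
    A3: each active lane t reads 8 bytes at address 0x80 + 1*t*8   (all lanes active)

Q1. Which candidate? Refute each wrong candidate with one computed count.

B: A1 gives 2 transactions, not 1
C: A1 gives 2 transactions, not 1
A: all counts match (1,1,2)

Answer: A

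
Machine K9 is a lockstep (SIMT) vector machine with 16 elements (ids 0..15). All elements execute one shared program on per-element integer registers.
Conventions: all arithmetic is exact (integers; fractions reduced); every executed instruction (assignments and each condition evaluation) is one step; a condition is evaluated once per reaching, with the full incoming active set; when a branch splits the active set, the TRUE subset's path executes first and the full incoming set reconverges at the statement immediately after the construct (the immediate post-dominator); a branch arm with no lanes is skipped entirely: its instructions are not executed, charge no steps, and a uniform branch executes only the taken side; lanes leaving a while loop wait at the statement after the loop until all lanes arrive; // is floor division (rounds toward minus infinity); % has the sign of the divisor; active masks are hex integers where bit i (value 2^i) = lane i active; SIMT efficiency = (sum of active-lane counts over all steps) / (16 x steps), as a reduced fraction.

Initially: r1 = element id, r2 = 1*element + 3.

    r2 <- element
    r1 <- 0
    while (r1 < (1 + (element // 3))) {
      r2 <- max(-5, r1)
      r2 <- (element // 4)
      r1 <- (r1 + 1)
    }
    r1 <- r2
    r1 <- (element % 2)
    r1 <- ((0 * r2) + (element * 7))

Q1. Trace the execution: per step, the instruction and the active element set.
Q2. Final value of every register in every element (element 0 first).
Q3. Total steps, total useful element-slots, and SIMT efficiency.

step 0: r2 <- element                0xffff
step 1: r1 <- 0                      0xffff
step 2: eval (r1 < (1 + (element // 3))) 0xffff
step 3: r2 <- max(-5, r1)            0xffff
step 4: r2 <- (element // 4)         0xffff
step 5: r1 <- (r1 + 1)               0xffff
step 6: eval (r1 < (1 + (element // 3))) 0xffff
step 7: r2 <- max(-5, r1)            0xfff8
step 8: r2 <- (element // 4)         0xfff8
step 9: r1 <- (r1 + 1)               0xfff8
step 10: eval (r1 < (1 + (element // 3))) 0xfff8
step 11: r2 <- max(-5, r1)            0xffc0
step 12: r2 <- (element // 4)         0xffc0
step 13: r1 <- (r1 + 1)               0xffc0
step 14: eval (r1 < (1 + (element // 3))) 0xffc0
step 15: r2 <- max(-5, r1)            0xfe00
step 16: r2 <- (element // 4)         0xfe00
step 17: r1 <- (r1 + 1)               0xfe00
step 18: eval (r1 < (1 + (element // 3))) 0xfe00
step 19: r2 <- max(-5, r1)            0xf000
step 20: r2 <- (element // 4)         0xf000
step 21: r1 <- (r1 + 1)               0xf000
step 22: eval (r1 < (1 + (element // 3))) 0xf000
step 23: r2 <- max(-5, r1)            0x8000
step 24: r2 <- (element // 4)         0x8000
step 25: r1 <- (r1 + 1)               0x8000
step 26: eval (r1 < (1 + (element // 3))) 0x8000
step 27: r1 <- r2                     0xffff
step 28: r1 <- (element % 2)          0xffff
step 29: r1 <- ((0 * r2) + (element * 7)) 0xffff

Answer: 30 steps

r1: 0,7,14,21,28,35,42,49,56,63,70,77,84,91,98,105
r2: 0,0,0,0,1,1,1,1,2,2,2,2,3,3,3,3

steps = 30; useful = 300; efficiency = 300/480 = 5/8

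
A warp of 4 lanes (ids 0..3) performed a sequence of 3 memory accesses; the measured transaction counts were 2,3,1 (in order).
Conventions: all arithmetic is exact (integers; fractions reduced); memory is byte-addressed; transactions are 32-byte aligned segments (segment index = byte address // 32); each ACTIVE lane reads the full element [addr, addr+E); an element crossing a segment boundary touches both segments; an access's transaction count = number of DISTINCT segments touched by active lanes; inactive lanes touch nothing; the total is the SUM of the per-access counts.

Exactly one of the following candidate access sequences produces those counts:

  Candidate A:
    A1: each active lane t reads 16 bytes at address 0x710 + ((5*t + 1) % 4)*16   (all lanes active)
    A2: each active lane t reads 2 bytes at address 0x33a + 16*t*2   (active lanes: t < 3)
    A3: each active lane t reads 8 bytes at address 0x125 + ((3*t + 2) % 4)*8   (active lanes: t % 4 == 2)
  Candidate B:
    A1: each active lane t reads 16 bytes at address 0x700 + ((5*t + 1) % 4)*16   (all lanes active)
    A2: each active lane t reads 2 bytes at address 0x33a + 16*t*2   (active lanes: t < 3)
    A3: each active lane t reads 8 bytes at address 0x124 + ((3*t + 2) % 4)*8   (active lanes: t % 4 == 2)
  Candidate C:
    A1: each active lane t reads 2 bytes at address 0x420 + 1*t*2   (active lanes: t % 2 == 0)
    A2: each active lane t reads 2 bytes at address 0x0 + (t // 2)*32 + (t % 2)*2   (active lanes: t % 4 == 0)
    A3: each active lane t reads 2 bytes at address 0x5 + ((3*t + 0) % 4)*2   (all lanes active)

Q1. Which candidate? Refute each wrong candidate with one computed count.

A: A1 gives 3 transactions, not 2
C: A1 gives 1 transaction, not 2
B: all counts match (2,3,1)

Answer: B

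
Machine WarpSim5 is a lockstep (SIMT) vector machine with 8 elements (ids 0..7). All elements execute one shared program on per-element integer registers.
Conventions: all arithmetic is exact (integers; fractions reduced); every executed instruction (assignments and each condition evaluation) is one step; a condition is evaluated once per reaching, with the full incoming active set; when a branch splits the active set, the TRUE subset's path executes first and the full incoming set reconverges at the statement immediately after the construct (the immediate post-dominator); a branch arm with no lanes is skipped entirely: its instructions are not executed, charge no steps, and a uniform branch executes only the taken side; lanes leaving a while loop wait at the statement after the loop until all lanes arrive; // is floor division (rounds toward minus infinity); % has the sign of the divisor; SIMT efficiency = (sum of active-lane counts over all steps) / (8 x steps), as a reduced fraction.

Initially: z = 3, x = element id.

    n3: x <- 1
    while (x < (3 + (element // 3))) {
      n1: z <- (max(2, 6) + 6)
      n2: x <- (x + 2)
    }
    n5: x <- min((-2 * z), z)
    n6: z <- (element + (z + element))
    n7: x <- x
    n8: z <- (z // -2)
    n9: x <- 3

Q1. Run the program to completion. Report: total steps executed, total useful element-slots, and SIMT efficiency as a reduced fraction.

Answer: 13 steps, 95 useful, 95/104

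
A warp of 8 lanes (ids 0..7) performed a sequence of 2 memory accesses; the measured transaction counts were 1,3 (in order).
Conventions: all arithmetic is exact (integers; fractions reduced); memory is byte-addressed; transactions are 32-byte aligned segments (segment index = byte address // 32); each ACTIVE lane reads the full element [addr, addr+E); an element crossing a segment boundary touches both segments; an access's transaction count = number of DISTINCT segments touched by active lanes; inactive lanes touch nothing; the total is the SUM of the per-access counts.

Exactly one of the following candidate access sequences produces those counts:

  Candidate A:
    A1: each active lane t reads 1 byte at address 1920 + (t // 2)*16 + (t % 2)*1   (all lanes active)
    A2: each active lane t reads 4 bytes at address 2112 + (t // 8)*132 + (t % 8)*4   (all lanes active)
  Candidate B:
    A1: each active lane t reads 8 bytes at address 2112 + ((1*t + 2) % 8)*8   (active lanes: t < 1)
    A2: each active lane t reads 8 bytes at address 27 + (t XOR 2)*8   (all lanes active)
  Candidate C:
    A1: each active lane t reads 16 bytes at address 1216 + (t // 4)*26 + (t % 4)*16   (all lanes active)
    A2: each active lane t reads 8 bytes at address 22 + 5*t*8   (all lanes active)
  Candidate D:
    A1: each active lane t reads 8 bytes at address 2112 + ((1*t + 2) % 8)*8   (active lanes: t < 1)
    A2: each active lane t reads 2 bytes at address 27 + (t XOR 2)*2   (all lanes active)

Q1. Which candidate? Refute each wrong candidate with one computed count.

A: A1 gives 2 transactions, not 1
C: A1 gives 3 transactions, not 1
D: A2 gives 2 transactions, not 3
B: all counts match (1,3)

Answer: B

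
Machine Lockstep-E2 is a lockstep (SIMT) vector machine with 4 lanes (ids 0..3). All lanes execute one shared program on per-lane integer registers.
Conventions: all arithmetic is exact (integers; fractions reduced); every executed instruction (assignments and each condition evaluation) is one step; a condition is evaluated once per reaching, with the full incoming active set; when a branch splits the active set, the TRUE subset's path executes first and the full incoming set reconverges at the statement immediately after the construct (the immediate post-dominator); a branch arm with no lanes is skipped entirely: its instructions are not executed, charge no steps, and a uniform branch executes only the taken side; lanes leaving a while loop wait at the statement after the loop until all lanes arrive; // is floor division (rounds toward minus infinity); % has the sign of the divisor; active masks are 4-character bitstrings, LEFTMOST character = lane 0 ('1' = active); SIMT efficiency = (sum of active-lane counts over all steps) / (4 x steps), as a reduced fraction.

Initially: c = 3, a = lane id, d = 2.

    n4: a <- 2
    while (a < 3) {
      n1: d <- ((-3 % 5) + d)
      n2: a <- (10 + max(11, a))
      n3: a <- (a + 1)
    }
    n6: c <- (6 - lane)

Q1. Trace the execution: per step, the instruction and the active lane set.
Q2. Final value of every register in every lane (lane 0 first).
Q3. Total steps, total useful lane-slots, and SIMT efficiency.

step 0: a <- 2                       1111
step 1: eval (a < 3)                 1111
step 2: d <- ((-3 % 5) + d)          1111
step 3: a <- (10 + max(11, a))       1111
step 4: a <- (a + 1)                 1111
step 5: eval (a < 3)                 1111
step 6: c <- (6 - lane)              1111

Answer: 7 steps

c: 6,5,4,3
a: 22,22,22,22
d: 4,4,4,4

steps = 7; useful = 28; efficiency = 28/28 = 1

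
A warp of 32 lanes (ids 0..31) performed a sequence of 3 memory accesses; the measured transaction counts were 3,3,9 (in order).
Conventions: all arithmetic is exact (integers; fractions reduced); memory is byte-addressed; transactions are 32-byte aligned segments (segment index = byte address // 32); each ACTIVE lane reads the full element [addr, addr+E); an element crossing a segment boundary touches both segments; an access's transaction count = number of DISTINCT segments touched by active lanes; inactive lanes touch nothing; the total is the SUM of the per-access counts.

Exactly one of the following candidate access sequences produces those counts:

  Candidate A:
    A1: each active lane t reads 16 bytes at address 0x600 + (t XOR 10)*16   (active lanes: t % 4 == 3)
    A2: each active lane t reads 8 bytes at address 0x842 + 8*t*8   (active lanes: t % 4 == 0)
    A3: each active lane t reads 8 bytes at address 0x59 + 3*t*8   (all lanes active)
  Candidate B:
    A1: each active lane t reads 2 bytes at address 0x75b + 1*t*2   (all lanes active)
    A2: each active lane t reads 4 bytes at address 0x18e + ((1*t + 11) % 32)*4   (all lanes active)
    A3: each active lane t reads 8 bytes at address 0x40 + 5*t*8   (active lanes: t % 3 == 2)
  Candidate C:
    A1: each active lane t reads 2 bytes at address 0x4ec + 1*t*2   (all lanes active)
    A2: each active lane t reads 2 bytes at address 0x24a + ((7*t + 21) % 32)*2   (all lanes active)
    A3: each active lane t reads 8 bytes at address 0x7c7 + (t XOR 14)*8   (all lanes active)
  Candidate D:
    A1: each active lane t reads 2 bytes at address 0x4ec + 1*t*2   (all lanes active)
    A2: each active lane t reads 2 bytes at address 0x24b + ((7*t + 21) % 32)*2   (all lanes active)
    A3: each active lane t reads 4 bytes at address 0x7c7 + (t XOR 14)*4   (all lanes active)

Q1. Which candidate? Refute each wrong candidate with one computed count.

A: A1 gives 8 transactions, not 3
B: A2 gives 5 transactions, not 3
D: A3 gives 5 transactions, not 9
C: all counts match (3,3,9)

Answer: C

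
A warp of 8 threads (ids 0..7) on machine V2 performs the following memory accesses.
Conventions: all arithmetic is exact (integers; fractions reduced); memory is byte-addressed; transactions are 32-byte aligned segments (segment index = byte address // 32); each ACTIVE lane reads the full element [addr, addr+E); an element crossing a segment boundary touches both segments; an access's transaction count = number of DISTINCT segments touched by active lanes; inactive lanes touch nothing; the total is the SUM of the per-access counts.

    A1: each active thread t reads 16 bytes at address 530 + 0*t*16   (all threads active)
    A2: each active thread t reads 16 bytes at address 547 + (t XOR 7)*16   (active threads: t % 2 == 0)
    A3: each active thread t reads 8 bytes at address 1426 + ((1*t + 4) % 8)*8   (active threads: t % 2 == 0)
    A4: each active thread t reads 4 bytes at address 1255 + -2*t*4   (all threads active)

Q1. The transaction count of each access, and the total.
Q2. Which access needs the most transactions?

A1: 2 transactions
A2: 5 transactions
A3: 3 transactions
A4: 3 transactions

Answer: 2,5,3,3; total 13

Answer: A2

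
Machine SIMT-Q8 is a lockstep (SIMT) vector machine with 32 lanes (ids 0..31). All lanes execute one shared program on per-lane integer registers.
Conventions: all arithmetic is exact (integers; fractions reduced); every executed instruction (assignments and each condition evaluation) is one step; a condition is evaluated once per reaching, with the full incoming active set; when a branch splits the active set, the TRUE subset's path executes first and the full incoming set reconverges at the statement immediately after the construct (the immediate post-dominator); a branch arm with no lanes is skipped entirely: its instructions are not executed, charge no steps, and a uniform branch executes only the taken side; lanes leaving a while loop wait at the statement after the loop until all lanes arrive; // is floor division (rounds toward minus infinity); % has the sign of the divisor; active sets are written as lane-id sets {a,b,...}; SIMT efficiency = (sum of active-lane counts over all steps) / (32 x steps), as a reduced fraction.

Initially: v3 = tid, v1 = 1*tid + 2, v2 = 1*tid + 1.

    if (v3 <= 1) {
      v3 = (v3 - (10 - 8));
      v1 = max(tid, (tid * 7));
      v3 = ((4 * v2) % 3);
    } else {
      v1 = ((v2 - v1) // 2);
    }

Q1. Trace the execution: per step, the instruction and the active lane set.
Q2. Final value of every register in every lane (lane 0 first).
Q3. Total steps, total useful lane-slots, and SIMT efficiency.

step 0: eval (v3 <= 1)               {0,1,2,3,4,5,6,7,8,9,10,11,12,13,14,15,16,17,18,19,20,21,22,23,24,25,26,27,28,29,30,31}
step 1: v3 <- (v3 - (10 - 8))        {0,1}
step 2: v1 <- max(tid, (tid * 7))    {0,1}
step 3: v3 <- ((4 * v2) % 3)         {0,1}
step 4: v1 <- ((v2 - v1) // 2)       {2,3,4,5,6,7,8,9,10,11,12,13,14,15,16,17,18,19,20,21,22,23,24,25,26,27,28,29,30,31}

Answer: 5 steps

v3: 1,2,2,3,4,5,6,7,8,9,10,11,12,13,14,15,16,17,18,19,20,21,22,23,24,25,26,27,28,29,30,31
v1: 0,7,-1,-1,-1,-1,-1,-1,-1,-1,-1,-1,-1,-1,-1,-1,-1,-1,-1,-1,-1,-1,-1,-1,-1,-1,-1,-1,-1,-1,-1,-1
v2: 1,2,3,4,5,6,7,8,9,10,11,12,13,14,15,16,17,18,19,20,21,22,23,24,25,26,27,28,29,30,31,32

steps = 5; useful = 68; efficiency = 68/160 = 17/40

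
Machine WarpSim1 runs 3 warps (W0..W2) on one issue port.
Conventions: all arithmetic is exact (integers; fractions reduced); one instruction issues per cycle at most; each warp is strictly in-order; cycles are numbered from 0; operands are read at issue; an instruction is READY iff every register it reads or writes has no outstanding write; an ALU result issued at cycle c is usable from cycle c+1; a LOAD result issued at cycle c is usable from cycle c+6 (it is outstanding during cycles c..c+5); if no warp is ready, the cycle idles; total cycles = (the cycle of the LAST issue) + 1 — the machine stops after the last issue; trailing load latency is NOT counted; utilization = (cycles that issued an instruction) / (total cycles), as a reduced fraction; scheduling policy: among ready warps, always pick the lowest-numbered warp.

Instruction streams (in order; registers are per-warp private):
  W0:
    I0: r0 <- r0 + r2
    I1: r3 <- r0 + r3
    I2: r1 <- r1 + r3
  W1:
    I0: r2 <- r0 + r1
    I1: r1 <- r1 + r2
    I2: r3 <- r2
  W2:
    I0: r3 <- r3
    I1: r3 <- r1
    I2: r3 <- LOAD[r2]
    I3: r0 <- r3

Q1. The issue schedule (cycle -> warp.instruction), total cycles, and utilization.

cycle 0: W0.I0
cycle 1: W0.I1
cycle 2: W0.I2
cycle 3: W1.I0
cycle 4: W1.I1
cycle 5: W1.I2
cycle 6: W2.I0
cycle 7: W2.I1
cycle 8: W2.I2
cycle 9: idle
cycle 10: idle
cycle 11: idle
cycle 12: idle
cycle 13: idle
cycle 14: W2.I3

Answer: 15 cycles, utilization 2/3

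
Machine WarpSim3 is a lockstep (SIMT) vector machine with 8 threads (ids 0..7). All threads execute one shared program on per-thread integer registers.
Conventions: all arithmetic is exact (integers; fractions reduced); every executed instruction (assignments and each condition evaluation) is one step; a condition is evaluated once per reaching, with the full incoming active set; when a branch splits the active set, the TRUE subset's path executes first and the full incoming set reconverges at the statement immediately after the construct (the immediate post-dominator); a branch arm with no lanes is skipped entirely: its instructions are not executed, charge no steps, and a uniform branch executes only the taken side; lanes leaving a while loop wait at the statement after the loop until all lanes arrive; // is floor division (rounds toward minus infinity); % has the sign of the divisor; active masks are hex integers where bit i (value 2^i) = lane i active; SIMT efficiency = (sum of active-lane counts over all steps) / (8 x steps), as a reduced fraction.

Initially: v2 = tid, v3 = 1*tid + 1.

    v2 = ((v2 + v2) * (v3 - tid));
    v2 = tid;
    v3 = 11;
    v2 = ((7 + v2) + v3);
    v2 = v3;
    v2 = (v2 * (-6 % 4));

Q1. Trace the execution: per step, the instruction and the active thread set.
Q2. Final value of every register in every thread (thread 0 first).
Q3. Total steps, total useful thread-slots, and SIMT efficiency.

step 0: v2 <- ((v2 + v2) * (v3 - tid)) 0xff
step 1: v2 <- tid                    0xff
step 2: v3 <- 11                     0xff
step 3: v2 <- ((7 + v2) + v3)        0xff
step 4: v2 <- v3                     0xff
step 5: v2 <- (v2 * (-6 % 4))        0xff

Answer: 6 steps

v2: 22,22,22,22,22,22,22,22
v3: 11,11,11,11,11,11,11,11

steps = 6; useful = 48; efficiency = 48/48 = 1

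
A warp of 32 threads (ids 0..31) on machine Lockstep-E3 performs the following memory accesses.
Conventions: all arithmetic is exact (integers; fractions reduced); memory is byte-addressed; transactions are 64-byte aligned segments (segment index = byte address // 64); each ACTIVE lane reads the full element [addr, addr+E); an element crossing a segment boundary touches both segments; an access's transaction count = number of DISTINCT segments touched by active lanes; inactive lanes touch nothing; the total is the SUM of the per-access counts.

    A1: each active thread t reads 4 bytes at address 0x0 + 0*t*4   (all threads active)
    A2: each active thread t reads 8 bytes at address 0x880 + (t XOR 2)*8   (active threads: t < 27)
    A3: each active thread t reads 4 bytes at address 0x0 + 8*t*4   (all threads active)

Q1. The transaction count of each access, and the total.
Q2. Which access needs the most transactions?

A1: 1 transaction
A2: 4 transactions
A3: 16 transactions

Answer: 1,4,16; total 21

Answer: A3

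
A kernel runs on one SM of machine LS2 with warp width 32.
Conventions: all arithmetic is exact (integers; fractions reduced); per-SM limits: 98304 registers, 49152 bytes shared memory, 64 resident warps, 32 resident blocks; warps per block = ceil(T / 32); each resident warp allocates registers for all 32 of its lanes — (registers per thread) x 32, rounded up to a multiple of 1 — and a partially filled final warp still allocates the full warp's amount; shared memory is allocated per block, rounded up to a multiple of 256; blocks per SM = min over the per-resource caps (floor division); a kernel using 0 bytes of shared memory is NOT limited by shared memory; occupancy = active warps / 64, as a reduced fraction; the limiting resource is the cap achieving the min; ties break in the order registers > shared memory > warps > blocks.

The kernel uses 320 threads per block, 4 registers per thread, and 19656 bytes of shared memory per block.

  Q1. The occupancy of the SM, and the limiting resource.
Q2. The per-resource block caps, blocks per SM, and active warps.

Answer: occupancy 5/16, limited by shared memory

registers: 76 blocks
shared memory: 2 blocks
warps: 6 blocks
blocks: 32 blocks

Answer: 2 blocks, 20 active warps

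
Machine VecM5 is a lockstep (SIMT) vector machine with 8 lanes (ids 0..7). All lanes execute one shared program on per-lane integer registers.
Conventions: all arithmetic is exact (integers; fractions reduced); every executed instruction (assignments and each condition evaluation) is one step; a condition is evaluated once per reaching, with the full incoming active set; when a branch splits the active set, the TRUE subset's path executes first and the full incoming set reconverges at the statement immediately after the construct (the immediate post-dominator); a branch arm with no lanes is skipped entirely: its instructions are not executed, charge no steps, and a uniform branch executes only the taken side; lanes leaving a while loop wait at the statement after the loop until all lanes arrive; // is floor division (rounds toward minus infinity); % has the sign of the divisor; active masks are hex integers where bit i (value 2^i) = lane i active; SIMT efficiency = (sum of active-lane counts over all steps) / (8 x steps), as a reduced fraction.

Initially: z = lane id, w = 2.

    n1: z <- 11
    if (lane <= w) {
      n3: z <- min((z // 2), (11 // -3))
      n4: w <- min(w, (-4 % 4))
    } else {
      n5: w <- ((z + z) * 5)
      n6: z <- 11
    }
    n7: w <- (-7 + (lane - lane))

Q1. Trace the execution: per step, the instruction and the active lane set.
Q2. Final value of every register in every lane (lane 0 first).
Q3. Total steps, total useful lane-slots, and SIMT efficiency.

step 0: z <- 11                      0xff
step 1: eval (lane <= w)             0xff
step 2: z <- min((z // 2), (11 // -3)) 0x07
step 3: w <- min(w, (-4 % 4))        0x07
step 4: w <- ((z + z) * 5)           0xf8
step 5: z <- 11                      0xf8
step 6: w <- (-7 + (lane - lane))    0xff

Answer: 7 steps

z: -4,-4,-4,11,11,11,11,11
w: -7,-7,-7,-7,-7,-7,-7,-7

steps = 7; useful = 40; efficiency = 40/56 = 5/7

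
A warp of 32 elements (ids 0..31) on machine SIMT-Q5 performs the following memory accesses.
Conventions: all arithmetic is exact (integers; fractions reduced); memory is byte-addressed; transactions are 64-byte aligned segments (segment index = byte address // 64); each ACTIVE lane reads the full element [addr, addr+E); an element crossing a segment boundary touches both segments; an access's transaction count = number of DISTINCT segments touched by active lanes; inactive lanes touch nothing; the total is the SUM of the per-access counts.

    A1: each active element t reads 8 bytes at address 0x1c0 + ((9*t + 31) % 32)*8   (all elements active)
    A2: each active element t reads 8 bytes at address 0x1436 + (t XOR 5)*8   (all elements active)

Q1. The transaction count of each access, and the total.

A1: 4 transactions
A2: 5 transactions

Answer: 4,5; total 9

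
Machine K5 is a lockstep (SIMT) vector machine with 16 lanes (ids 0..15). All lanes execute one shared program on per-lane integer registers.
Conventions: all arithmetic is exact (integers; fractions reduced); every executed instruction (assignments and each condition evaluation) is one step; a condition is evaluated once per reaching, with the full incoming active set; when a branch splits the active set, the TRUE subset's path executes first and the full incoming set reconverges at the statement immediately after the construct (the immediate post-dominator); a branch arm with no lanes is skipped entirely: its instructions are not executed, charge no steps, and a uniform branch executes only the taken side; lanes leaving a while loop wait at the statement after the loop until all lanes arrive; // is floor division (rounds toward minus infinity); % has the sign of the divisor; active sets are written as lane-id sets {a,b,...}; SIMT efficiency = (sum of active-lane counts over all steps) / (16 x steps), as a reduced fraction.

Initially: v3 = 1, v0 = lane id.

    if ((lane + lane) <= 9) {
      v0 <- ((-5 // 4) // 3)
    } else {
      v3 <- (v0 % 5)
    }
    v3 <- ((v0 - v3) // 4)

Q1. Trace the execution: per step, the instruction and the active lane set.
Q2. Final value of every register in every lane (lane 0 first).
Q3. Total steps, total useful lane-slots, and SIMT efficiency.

step 0: eval ((lane + lane) <= 9)    {0,1,2,3,4,5,6,7,8,9,10,11,12,13,14,15}
step 1: v0 <- ((-5 // 4) // 3)       {0,1,2,3,4}
step 2: v3 <- (v0 % 5)               {5,6,7,8,9,10,11,12,13,14,15}
step 3: v3 <- ((v0 - v3) // 4)       {0,1,2,3,4,5,6,7,8,9,10,11,12,13,14,15}

Answer: 4 steps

v3: -1,-1,-1,-1,-1,1,1,1,1,1,2,2,2,2,2,3
v0: -1,-1,-1,-1,-1,5,6,7,8,9,10,11,12,13,14,15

steps = 4; useful = 48; efficiency = 48/64 = 3/4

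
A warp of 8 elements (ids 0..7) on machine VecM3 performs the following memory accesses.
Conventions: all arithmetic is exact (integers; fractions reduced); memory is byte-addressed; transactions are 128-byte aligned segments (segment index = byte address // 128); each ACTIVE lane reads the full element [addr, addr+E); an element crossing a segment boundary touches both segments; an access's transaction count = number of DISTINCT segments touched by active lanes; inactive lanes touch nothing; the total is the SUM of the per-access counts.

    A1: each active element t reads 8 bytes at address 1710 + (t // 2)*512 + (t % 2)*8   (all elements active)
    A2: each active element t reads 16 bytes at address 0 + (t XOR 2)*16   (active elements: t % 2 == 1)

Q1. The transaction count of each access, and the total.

A1: 4 transactions
A2: 1 transaction

Answer: 4,1; total 5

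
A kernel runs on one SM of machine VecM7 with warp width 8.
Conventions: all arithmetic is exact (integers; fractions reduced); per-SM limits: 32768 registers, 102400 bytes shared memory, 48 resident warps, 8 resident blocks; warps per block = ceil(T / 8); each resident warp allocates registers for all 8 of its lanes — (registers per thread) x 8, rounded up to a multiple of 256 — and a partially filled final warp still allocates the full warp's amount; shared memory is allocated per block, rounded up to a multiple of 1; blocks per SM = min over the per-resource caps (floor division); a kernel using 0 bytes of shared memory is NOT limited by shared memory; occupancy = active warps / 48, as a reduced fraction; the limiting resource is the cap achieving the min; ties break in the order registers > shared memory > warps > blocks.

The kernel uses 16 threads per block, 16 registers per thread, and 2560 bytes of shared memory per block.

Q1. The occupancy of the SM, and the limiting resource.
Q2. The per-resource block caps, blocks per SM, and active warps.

Answer: occupancy 1/3, limited by blocks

registers: 64 blocks
shared memory: 40 blocks
warps: 24 blocks
blocks: 8 blocks

Answer: 8 blocks, 16 active warps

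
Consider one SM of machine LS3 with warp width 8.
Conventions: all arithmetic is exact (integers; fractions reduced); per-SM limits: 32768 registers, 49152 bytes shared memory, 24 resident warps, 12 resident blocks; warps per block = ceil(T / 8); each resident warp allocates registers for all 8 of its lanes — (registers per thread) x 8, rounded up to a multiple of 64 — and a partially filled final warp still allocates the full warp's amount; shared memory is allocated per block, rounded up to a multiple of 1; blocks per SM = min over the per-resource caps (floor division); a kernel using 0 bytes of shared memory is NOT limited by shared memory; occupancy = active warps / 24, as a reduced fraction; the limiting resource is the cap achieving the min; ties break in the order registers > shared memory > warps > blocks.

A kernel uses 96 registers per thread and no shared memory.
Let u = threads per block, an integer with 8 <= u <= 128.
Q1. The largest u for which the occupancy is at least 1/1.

Answer: u = 96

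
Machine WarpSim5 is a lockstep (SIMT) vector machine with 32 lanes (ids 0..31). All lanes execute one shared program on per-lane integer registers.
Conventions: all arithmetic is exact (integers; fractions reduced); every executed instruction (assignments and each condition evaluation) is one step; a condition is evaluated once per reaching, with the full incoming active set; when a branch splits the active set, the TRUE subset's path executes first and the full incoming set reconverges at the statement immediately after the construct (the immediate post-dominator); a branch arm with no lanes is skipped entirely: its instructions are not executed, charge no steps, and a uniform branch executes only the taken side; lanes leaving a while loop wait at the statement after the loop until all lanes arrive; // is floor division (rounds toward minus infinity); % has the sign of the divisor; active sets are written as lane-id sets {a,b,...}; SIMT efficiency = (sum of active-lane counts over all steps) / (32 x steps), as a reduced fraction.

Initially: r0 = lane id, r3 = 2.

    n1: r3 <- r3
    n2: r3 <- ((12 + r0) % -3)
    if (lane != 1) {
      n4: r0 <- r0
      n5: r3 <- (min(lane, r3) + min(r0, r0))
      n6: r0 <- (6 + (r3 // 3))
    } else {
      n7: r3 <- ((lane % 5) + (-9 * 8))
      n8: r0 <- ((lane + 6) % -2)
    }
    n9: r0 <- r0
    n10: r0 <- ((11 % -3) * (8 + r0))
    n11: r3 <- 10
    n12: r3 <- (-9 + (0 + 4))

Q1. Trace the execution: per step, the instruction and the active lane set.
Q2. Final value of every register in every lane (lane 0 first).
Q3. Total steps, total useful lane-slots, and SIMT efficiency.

step 0: r3 <- r3                     {0,1,2,3,4,5,6,7,8,9,10,11,12,13,14,15,16,17,18,19,20,21,22,23,24,25,26,27,28,29,30,31}
step 1: r3 <- ((12 + r0) % -3)       {0,1,2,3,4,5,6,7,8,9,10,11,12,13,14,15,16,17,18,19,20,21,22,23,24,25,26,27,28,29,30,31}
step 2: eval (lane != 1)             {0,1,2,3,4,5,6,7,8,9,10,11,12,13,14,15,16,17,18,19,20,21,22,23,24,25,26,27,28,29,30,31}
step 3: r0 <- r0                     {0,2,3,4,5,6,7,8,9,10,11,12,13,14,15,16,17,18,19,20,21,22,23,24,25,26,27,28,29,30,31}
step 4: r3 <- (min(lane, r3) + min(r0, r0)) {0,2,3,4,5,6,7,8,9,10,11,12,13,14,15,16,17,18,19,20,21,22,23,24,25,26,27,28,29,30,31}
step 5: r0 <- (6 + (r3 // 3))        {0,2,3,4,5,6,7,8,9,10,11,12,13,14,15,16,17,18,19,20,21,22,23,24,25,26,27,28,29,30,31}
step 6: r3 <- ((lane % 5) + (-9 * 8)) {1}
step 7: r0 <- ((lane + 6) % -2)      {1}
step 8: r0 <- r0                     {0,1,2,3,4,5,6,7,8,9,10,11,12,13,14,15,16,17,18,19,20,21,22,23,24,25,26,27,28,29,30,31}
step 9: r0 <- ((11 % -3) * (8 + r0)) {0,1,2,3,4,5,6,7,8,9,10,11,12,13,14,15,16,17,18,19,20,21,22,23,24,25,26,27,28,29,30,31}
step 10: r3 <- 10                     {0,1,2,3,4,5,6,7,8,9,10,11,12,13,14,15,16,17,18,19,20,21,22,23,24,25,26,27,28,29,30,31}
step 11: r3 <- (-9 + (0 + 4))         {0,1,2,3,4,5,6,7,8,9,10,11,12,13,14,15,16,17,18,19,20,21,22,23,24,25,26,27,28,29,30,31}

Answer: 12 steps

r0: -14,-7,-14,-15,-14,-15,-16,-15,-16,-17,-16,-17,-18,-17,-18,-19,-18,-19,-20,-19,-20,-21,-20,-21,-22,-21,-22,-23,-22,-23,-24,-23
r3: -5,-5,-5,-5,-5,-5,-5,-5,-5,-5,-5,-5,-5,-5,-5,-5,-5,-5,-5,-5,-5,-5,-5,-5,-5,-5,-5,-5,-5,-5,-5,-5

steps = 12; useful = 319; efficiency = 319/384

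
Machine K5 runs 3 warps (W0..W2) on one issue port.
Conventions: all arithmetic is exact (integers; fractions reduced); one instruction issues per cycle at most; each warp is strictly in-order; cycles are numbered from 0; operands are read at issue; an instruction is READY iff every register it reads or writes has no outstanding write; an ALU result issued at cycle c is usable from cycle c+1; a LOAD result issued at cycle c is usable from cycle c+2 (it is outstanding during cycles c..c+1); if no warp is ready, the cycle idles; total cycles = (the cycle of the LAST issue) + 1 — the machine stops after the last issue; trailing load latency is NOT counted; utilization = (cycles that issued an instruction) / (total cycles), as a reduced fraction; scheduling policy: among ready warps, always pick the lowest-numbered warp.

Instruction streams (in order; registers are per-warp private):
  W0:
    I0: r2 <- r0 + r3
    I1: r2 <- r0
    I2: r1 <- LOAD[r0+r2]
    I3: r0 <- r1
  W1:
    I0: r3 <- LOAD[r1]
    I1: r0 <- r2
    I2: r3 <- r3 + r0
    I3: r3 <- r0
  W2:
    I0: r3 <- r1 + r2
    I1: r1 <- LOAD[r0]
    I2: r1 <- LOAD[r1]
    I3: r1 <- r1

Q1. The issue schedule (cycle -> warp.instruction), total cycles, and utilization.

cycle 0: W0.I0
cycle 1: W0.I1
cycle 2: W0.I2
cycle 3: W1.I0
cycle 4: W0.I3
cycle 5: W1.I1
cycle 6: W1.I2
cycle 7: W1.I3
cycle 8: W2.I0
cycle 9: W2.I1
cycle 10: idle
cycle 11: W2.I2
cycle 12: idle
cycle 13: W2.I3

Answer: 14 cycles, utilization 6/7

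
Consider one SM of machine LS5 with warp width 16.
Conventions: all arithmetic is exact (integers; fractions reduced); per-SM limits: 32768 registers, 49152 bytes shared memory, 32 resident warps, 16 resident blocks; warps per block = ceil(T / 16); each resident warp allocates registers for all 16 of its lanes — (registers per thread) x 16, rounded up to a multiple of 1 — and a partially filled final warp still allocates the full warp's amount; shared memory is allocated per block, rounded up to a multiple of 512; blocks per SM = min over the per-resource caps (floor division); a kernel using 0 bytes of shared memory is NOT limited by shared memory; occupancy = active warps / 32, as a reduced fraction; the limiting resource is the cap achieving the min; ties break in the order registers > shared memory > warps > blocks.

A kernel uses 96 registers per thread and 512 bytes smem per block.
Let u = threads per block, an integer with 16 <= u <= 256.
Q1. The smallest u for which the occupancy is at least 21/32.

Answer: u = 33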